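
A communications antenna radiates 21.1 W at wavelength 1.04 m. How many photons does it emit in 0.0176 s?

Total energy: E_total = P·t = 21.1 × 0.0176 = 0.3714 J.
Per-photon energy: E = 1.910e-25 J.
N = E_total / E_photon = 1.94e24.

1.94e24 photons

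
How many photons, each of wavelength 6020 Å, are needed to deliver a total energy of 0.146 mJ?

4.42e14 photons

Per-photon energy: E = 3.300e-19 J (from wavelength = 6020 Å).
N = E_total / E_photon = 1.46e-4 J / 3.300e-19 J = 4.42e14.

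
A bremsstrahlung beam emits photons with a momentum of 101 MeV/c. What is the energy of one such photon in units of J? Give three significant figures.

1.62 × 10^-11 J

Use c = 2.99792458 × 10^8 m/s, 1 eV = 1.602176634 × 10^-19 J.
First convert: p = 101 MeV/c = 5.3977 × 10^-20 kg·m/s.
For a photon E = pc, so E = 1.618 × 10^-11 J.
So E ≈ 1.62 × 10^-11 J.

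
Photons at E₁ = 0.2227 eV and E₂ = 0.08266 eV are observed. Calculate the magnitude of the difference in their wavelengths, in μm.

9.43 μm

Using λ = hc/E: λ₁ = 5.5673e-6 m, λ₂ = 1.4999e-5 m.
|Δλ| = |5.5673e-6 − 1.4999e-5| = 9.43e-6 m = 9.43 μm.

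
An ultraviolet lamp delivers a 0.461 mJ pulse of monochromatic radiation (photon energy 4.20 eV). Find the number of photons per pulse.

6.85e14 photons

Per-photon energy: E = 6.729e-19 J (from energy = 4.20 eV).
N = E_total / E_photon = 4.61e-4 J / 6.729e-19 J = 6.85e14.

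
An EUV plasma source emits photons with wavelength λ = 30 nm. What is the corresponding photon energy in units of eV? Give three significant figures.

Take h = 6.62607015e-34 J·s, c = 2.99792458e8 m/s, 1 eV = 1.602176634e-19 J.
In SI units: λ = 30 nm = 3.0e-8 m.
For a photon E = hc/λ, so E = 6.621e-18 J.
Converting to eV: E = 41.33 eV ≈ 41.3 eV.

41.3 eV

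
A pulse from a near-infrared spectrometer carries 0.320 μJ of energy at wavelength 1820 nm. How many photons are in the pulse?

Per-photon energy: E = 1.091 × 10^-19 J (from wavelength = 1820 nm).
N = E_total / E_photon = 3.20 × 10^-7 J / 1.091 × 10^-19 J = 2.93 × 10^12.

2.93 × 10^12 photons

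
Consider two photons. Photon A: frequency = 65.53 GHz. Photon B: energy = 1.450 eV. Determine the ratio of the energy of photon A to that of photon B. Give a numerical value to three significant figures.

E_A = 4.342e-23 J (from frequency = 65.53 GHz, via E = hf).
E_B = 2.323e-19 J (from energy = 1.450 eV, via E given directly).
Ratio = 4.342e-23 / 2.323e-19 = 1.87e-4.

1.87e-4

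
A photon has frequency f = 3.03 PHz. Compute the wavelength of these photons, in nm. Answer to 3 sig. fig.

Convert to SI: f = 3.03 PHz = 3.03e15 Hz.
For a photon λ = c/f, so λ = 9.894e-8 m.
Converting to nm: λ = 98.94 nm ≈ 98.9 nm.

98.9 nm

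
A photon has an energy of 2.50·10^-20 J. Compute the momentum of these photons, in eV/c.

Apply p = E/c: p = 8.339·10^-29 kg·m/s.
Converting to eV/c: p = 0.1560 eV/c ≈ 0.156 eV/c.

0.156 eV/c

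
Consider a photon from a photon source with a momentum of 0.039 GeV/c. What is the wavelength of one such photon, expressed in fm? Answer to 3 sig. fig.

(h = 6.62607015e-34 J·s, c = 2.99792458e8 m/s, 1 eV = 1.602176634e-19 J.)
First convert: p = 0.039 GeV/c = 2.0843e-20 kg·m/s.
Apply λ = h/p: λ = 3.179e-14 m.
Converting to fm: λ = 31.79 fm ≈ 31.8 fm.

31.8 fm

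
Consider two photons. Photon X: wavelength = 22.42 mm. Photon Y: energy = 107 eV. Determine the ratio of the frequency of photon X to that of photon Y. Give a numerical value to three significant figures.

5.17e-7

f_X = 1.337e10 Hz (from wavelength = 22.42 mm, via f = c/λ).
f_Y = 2.587e16 Hz (from energy = 107 eV, via f = E/h).
Ratio = 1.337e10 / 2.587e16 = 5.17e-7.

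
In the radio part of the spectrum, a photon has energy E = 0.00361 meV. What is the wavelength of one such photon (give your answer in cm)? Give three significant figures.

In SI units: E = 0.00361 meV = 5.7839·10^-25 J.
The photon relation is λ = hc/E, giving λ = 0.3434 m.
Converting to cm: λ = 34.34 cm ≈ 34.3 cm.

34.3 cm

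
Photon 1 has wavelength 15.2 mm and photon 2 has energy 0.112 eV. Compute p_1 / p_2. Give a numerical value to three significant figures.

7.28 × 10^-4

p_1 = 4.359 × 10^-32 kg·m/s (from wavelength = 15.2 mm, via p = h/λ).
p_2 = 5.986 × 10^-29 kg·m/s (from energy = 0.112 eV, via p = E/c).
Ratio = 4.359 × 10^-32 / 5.986 × 10^-29 = 7.28 × 10^-4.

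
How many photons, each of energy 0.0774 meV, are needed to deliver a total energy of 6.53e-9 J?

5.27e14 photons

Per-photon energy: E = 1.240e-23 J (from energy = 0.0774 meV).
N = E_total / E_photon = 6.53e-9 J / 1.240e-23 J = 5.27e14.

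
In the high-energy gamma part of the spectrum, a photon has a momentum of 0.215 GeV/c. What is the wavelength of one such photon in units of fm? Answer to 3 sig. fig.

5.77 fm

First convert: p = 0.215 GeV/c = 1.1490 × 10^-19 kg·m/s.
Apply λ = h/p: λ = 5.767 × 10^-15 m.
Converting to fm: λ = 5.767 fm ≈ 5.77 fm.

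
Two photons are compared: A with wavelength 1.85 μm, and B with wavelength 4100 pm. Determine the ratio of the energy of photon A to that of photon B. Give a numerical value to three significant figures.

2.22·10^-3

E_A = 1.074·10^-19 J (from wavelength = 1.85 μm, via E = hc/λ).
E_B = 4.845·10^-17 J (from wavelength = 4100 pm, via E = hc/λ).
Ratio = 1.074·10^-19 / 4.845·10^-17 = 2.22·10^-3.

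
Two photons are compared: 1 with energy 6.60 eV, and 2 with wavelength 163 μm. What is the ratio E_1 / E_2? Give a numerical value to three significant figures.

E_1 = 1.057e-18 J (from energy = 6.60 eV, via E given directly).
E_2 = 1.219e-21 J (from wavelength = 163 μm, via E = hc/λ).
Ratio = 1.057e-18 / 1.219e-21 = 868.

868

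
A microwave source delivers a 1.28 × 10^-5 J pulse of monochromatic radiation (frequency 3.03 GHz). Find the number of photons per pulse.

Per-photon energy: E = 2.008 × 10^-24 J (from frequency = 3.03 GHz).
N = E_total / E_photon = 1.28 × 10^-5 J / 2.008 × 10^-24 J = 6.38 × 10^18.

6.38 × 10^18 photons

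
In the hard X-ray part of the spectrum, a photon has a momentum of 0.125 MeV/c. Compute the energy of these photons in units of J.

Take c = 2.99792458e8 m/s, 1 eV = 1.602176634e-19 J.
First convert: p = 0.125 MeV/c = 6.6804e-23 kg·m/s.
Apply E = pc: E = 2.003e-14 J.
So E ≈ 2.00e-14 J.

2.00e-14 J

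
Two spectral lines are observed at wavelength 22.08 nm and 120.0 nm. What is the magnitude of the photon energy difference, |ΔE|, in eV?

45.8 eV

Using E = hc/λ: E₁ = 8.9966e-18 J, E₂ = 1.6554e-18 J.
|ΔE| = |8.9966e-18 − 1.6554e-18| = 7.34e-18 J = 45.8 eV.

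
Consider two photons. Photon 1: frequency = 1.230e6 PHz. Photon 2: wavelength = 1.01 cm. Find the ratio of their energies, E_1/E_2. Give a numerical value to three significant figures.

4.14e10

E_1 = 8.150e-13 J (from frequency = 1.230e6 PHz, via E = hf).
E_2 = 1.967e-23 J (from wavelength = 1.01 cm, via E = hc/λ).
Ratio = 8.150e-13 / 1.967e-23 = 4.14e10.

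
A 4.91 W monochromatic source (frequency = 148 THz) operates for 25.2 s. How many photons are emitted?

1.26e21 photons

Total energy: E_total = P·t = 4.91 × 25.2 = 123.7 J.
Per-photon energy: E = 9.807e-20 J.
N = E_total / E_photon = 1.26e21.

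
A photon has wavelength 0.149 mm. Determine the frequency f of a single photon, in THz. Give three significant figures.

2.01 THz

Convert to SI: λ = 0.149 mm = 1.49 × 10^-4 m.
Since f = c/λ for a photon, f = 2.012 × 10^12 Hz.
Converting to THz: f = 2.012 THz ≈ 2.01 THz.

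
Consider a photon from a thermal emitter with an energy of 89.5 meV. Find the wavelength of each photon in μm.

13.9 μm

Use h = 6.62607015 × 10^-34 J·s, c = 2.99792458 × 10^8 m/s, 1 eV = 1.602176634 × 10^-19 J.
First convert: E = 89.5 meV = 1.4339 × 10^-20 J.
Since λ = hc/E for a photon, λ = 1.385 × 10^-5 m.
Converting to μm: λ = 13.85 μm ≈ 13.9 μm.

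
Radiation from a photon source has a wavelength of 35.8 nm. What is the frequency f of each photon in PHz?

(c = 2.99792458·10^8 m/s.)
Convert to SI: λ = 35.8 nm = 3.58·10^-8 m.
For a photon f = c/λ, so f = 8.374·10^15 Hz.
Converting to PHz: f = 8.374 PHz ≈ 8.37 PHz.

8.37 PHz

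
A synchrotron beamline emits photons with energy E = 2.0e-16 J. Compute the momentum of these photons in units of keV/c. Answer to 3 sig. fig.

(c = 2.99792458e8 m/s, 1 eV = 1.602176634e-19 J.)
The photon relation is p = E/c, giving p = 6.671e-25 kg·m/s.
Converting to keV/c: p = 1.248 keV/c ≈ 1.25 keV/c.

1.25 keV/c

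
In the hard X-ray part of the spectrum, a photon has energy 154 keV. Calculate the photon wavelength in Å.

0.0805 Å

First convert: E = 154 keV = 2.4674 × 10^-14 J.
The photon relation is λ = hc/E, giving λ = 8.051 × 10^-12 m.
Converting to Å: λ = 0.08051 Å ≈ 0.0805 Å.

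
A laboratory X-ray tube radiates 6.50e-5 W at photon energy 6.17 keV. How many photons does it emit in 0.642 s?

Total energy: E_total = P·t = 6.50e-5 × 0.642 = 4.173e-5 J.
Per-photon energy: E = 9.885e-16 J.
N = E_total / E_photon = 4.22e10.

4.22e10 photons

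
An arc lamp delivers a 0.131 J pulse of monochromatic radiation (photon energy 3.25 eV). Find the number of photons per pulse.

Per-photon energy: E = 5.207e-19 J (from energy = 3.25 eV).
N = E_total / E_photon = 0.131 J / 5.207e-19 J = 2.52e17.

2.52e17 photons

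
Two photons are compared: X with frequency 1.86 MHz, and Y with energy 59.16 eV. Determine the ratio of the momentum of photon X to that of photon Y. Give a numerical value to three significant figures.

1.30e-10

p_X = 4.111e-36 kg·m/s (from frequency = 1.86 MHz, via p = hf/c).
p_Y = 3.162e-26 kg·m/s (from energy = 59.16 eV, via p = E/c).
Ratio = 4.111e-36 / 3.162e-26 = 1.30e-10.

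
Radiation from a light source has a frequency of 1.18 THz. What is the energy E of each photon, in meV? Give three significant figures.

4.88 meV

(h = 6.62607015e-34 J·s, 1 eV = 1.602176634e-19 J.)
In SI units: f = 1.18 THz = 1.18e12 Hz.
For a photon E = hf, so E = 7.819e-22 J.
Converting to meV: E = 4.880 meV ≈ 4.88 meV.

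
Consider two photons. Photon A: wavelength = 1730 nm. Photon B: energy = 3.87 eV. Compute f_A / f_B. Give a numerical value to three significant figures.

0.185

f_A = 1.733·10^14 Hz (from wavelength = 1730 nm, via f = c/λ).
f_B = 9.358·10^14 Hz (from energy = 3.87 eV, via f = E/h).
Ratio = 1.733·10^14 / 9.358·10^14 = 0.185.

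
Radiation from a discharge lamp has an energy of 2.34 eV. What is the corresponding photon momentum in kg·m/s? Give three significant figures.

1.25 × 10^-27 kg·m/s

Take c = 2.99792458 × 10^8 m/s, 1 eV = 1.602176634 × 10^-19 J.
First convert: E = 2.34 eV = 3.7491 × 10^-19 J.
For a photon p = E/c, so p = 1.251 × 10^-27 kg·m/s.
So p ≈ 1.25 × 10^-27 kg·m/s.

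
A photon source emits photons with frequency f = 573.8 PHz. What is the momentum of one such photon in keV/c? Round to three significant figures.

(h = 6.62607015e-34 J·s, c = 2.99792458e8 m/s, 1 eV = 1.602176634e-19 J.)
Convert to SI: f = 573.8 PHz = 5.738e17 Hz.
Since p = hf/c for a photon, p = 1.268e-24 kg·m/s.
Converting to keV/c: p = 2.373 keV/c ≈ 2.37 keV/c.

2.37 keV/c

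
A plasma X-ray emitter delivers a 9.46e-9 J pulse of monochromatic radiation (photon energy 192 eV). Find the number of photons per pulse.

Per-photon energy: E = 3.076e-17 J (from energy = 192 eV).
N = E_total / E_photon = 9.46e-9 J / 3.076e-17 J = 3.08e8.

3.08e8 photons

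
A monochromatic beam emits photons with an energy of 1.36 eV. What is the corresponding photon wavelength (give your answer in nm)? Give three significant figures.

912 nm

(h = 6.62607015 × 10^-34 J·s, c = 2.99792458 × 10^8 m/s, 1 eV = 1.602176634 × 10^-19 J.)
In SI units: E = 1.36 eV = 2.1790 × 10^-19 J.
Since λ = hc/E for a photon, λ = 9.116 × 10^-7 m.
Converting to nm: λ = 911.6 nm ≈ 912 nm.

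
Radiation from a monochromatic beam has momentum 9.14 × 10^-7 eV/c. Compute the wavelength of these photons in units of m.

Take h = 6.62607015 × 10^-34 J·s, c = 2.99792458 × 10^8 m/s, 1 eV = 1.602176634 × 10^-19 J.
Convert to SI: p = 9.14 × 10^-7 eV/c = 4.8847 × 10^-34 kg·m/s.
The photon relation is λ = h/p, giving λ = 1.357 m.
So λ ≈ 1.36 m.

1.36 m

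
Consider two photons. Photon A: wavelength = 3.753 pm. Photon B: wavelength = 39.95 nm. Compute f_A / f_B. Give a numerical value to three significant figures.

1.06e4

f_A = 7.988e19 Hz (from wavelength = 3.753 pm, via f = c/λ).
f_B = 7.504e15 Hz (from wavelength = 39.95 nm, via f = c/λ).
Ratio = 7.988e19 / 7.504e15 = 1.06e4.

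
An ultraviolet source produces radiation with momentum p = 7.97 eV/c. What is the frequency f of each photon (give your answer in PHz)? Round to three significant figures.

In SI units: p = 7.97 eV/c = 4.2594 × 10^-27 kg·m/s.
The photon relation is f = pc/h, giving f = 1.927 × 10^15 Hz.
Converting to PHz: f = 1.927 PHz ≈ 1.93 PHz.

1.93 PHz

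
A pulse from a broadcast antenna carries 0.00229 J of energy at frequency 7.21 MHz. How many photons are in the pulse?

4.79e23 photons

Per-photon energy: E = 4.777e-27 J (from frequency = 7.21 MHz).
N = E_total / E_photon = 0.00229 J / 4.777e-27 J = 4.79e23.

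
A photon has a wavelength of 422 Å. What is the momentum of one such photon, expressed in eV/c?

29.4 eV/c

Convert to SI: λ = 422 Å = 4.22 × 10^-8 m.
Since p = h/λ for a photon, p = 1.570 × 10^-26 kg·m/s.
Converting to eV/c: p = 29.38 eV/c ≈ 29.4 eV/c.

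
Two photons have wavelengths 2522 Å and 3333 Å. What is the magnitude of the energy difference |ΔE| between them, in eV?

1.20 eV

Using E = hc/λ: E₁ = 7.8765 × 10^-19 J, E₂ = 5.9599 × 10^-19 J.
|ΔE| = |7.8765 × 10^-19 − 5.9599 × 10^-19| = 1.92 × 10^-19 J = 1.20 eV.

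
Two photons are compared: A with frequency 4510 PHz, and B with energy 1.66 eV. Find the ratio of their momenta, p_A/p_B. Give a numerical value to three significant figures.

p_A = 9.968·10^-24 kg·m/s (from frequency = 4510 PHz, via p = hf/c).
p_B = 8.872·10^-28 kg·m/s (from energy = 1.66 eV, via p = E/c).
Ratio = 9.968·10^-24 / 8.872·10^-28 = 1.12·10^4.

1.12·10^4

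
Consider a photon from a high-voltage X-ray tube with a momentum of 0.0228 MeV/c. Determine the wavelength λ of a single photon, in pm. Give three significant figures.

Convert to SI: p = 0.0228 MeV/c = 1.2185e-23 kg·m/s.
The photon relation is λ = h/p, giving λ = 5.438e-11 m.
Converting to pm: λ = 54.38 pm ≈ 54.4 pm.

54.4 pm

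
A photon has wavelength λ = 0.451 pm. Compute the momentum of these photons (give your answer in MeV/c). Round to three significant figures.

Convert to SI: λ = 0.451 pm = 4.51 × 10^-13 m.
Since p = h/λ for a photon, p = 1.469 × 10^-21 kg·m/s.
Converting to MeV/c: p = 2.749 MeV/c ≈ 2.75 MeV/c.

2.75 MeV/c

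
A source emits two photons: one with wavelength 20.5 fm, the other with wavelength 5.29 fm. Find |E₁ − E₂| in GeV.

0.174 GeV

Using E = hc/λ: E₁ = 9.690e-12 J, E₂ = 3.755e-11 J.
|ΔE| = |9.690e-12 − 3.755e-11| = 2.79e-11 J = 0.174 GeV.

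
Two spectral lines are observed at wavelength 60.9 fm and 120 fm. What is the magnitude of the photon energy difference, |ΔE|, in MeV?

10.0 MeV

Using E = hc/λ: E₁ = 3.262 × 10^-12 J, E₂ = 1.655 × 10^-12 J.
|ΔE| = |3.262 × 10^-12 − 1.655 × 10^-12| = 1.61 × 10^-12 J = 10.0 MeV.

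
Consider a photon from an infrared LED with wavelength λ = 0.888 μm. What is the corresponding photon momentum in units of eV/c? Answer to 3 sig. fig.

(h = 6.62607015 × 10^-34 J·s, c = 2.99792458 × 10^8 m/s, 1 eV = 1.602176634 × 10^-19 J.)
In SI units: λ = 0.888 μm = 8.88 × 10^-7 m.
The photon relation is p = h/λ, giving p = 7.462 × 10^-28 kg·m/s.
Converting to eV/c: p = 1.396 eV/c ≈ 1.40 eV/c.

1.40 eV/c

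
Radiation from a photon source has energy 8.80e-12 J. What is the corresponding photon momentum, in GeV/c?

0.0549 GeV/c

Apply p = E/c: p = 2.935e-20 kg·m/s.
Converting to GeV/c: p = 0.05493 GeV/c ≈ 0.0549 GeV/c.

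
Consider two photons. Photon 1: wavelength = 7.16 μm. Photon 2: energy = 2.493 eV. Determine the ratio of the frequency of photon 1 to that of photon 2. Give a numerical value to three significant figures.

0.0695

f_1 = 4.187e13 Hz (from wavelength = 7.16 μm, via f = c/λ).
f_2 = 6.028e14 Hz (from energy = 2.493 eV, via f = E/h).
Ratio = 4.187e13 / 6.028e14 = 0.0695.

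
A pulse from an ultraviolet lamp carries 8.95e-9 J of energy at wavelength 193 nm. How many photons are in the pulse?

8.70e9 photons

Per-photon energy: E = 1.029e-18 J (from wavelength = 193 nm).
N = E_total / E_photon = 8.95e-9 J / 1.029e-18 J = 8.70e9.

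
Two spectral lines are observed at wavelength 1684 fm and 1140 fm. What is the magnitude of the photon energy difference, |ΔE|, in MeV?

Using E = hc/λ: E₁ = 1.1796 × 10^-13 J, E₂ = 1.7425 × 10^-13 J.
|ΔE| = |1.1796 × 10^-13 − 1.7425 × 10^-13| = 5.63 × 10^-14 J = 0.351 MeV.

0.351 MeV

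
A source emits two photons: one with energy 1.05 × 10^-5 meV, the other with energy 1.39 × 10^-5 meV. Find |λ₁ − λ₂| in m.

28.9 m

Using λ = hc/E: λ₁ = 118.1 m, λ₂ = 89.20 m.
|Δλ| = |118.1 − 89.20| = 28.9 m.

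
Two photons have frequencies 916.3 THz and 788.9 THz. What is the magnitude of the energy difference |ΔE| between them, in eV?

0.527 eV

Using E = hf: E₁ = 6.0715·10^-19 J, E₂ = 5.2273·10^-19 J.
|ΔE| = |6.0715·10^-19 − 5.2273·10^-19| = 8.44·10^-20 J = 0.527 eV.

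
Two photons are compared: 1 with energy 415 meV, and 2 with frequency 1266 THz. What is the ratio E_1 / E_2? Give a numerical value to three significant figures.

E_1 = 6.649e-20 J (from energy = 415 meV, via E given directly).
E_2 = 8.389e-19 J (from frequency = 1266 THz, via E = hf).
Ratio = 6.649e-20 / 8.389e-19 = 0.0793.

0.0793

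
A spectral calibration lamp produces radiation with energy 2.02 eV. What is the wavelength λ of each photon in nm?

614 nm

First convert: E = 2.02 eV = 3.2364 × 10^-19 J.
Since λ = hc/E for a photon, λ = 6.138 × 10^-7 m.
Converting to nm: λ = 613.8 nm ≈ 614 nm.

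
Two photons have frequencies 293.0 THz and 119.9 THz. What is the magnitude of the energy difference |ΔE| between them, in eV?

0.716 eV

Using E = hf: E₁ = 1.9414 × 10^-19 J, E₂ = 7.9447 × 10^-20 J.
|ΔE| = |1.9414 × 10^-19 − 7.9447 × 10^-20| = 1.15 × 10^-19 J = 0.716 eV.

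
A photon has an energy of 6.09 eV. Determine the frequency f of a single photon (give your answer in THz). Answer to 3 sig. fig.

1470 THz

First convert: E = 6.09 eV = 9.7573e-19 J.
Since f = E/h for a photon, f = 1.473e15 Hz.
Converting to THz: f = 1473 THz ≈ 1470 THz.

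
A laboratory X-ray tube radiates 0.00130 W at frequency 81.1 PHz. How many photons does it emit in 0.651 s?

1.57 × 10^13 photons

Total energy: E_total = P·t = 0.00130 × 0.651 = 8.463 × 10^-4 J.
Per-photon energy: E = 5.374 × 10^-17 J.
N = E_total / E_photon = 1.57 × 10^13.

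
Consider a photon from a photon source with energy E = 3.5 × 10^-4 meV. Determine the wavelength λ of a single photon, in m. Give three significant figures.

3.54 m

Convert to SI: E = 3.5 × 10^-4 meV = 5.6076 × 10^-26 J.
Since λ = hc/E for a photon, λ = 3.542 m.
So λ ≈ 3.54 m.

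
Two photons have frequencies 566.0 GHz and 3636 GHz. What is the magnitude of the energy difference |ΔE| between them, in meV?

Using E = hf: E₁ = 3.7504e-22 J, E₂ = 2.4092e-21 J.
|ΔE| = |3.7504e-22 − 2.4092e-21| = 2.03e-21 J = 12.7 meV.

12.7 meV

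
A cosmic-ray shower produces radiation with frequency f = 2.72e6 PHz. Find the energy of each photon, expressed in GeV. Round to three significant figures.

Take h = 6.62607015e-34 J·s, 1 eV = 1.602176634e-19 J.
Convert to SI: f = 2.72e6 PHz = 2.72e21 Hz.
The photon relation is E = hf, giving E = 1.802e-12 J.
Converting to GeV: E = 0.01125 GeV ≈ 0.0112 GeV.

0.0112 GeV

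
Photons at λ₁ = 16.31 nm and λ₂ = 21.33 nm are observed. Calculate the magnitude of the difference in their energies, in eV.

17.9 eV

Using E = hc/λ: E₁ = 1.2179·10^-17 J, E₂ = 9.3129·10^-18 J.
|ΔE| = |1.2179·10^-17 − 9.3129·10^-18| = 2.87·10^-18 J = 17.9 eV.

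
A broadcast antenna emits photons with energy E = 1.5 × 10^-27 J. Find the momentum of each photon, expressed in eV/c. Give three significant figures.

9.36 × 10^-9 eV/c

(c = 2.99792458 × 10^8 m/s, 1 eV = 1.602176634 × 10^-19 J.)
The photon relation is p = E/c, giving p = 5.003 × 10^-36 kg·m/s.
Converting to eV/c: p = 9.362 × 10^-9 eV/c ≈ 9.36 × 10^-9 eV/c.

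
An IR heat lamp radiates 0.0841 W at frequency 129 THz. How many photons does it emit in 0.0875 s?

Total energy: E_total = P·t = 0.0841 × 0.0875 = 0.007359 J.
Per-photon energy: E = 8.548 × 10^-20 J.
N = E_total / E_photon = 8.61 × 10^16.

8.61 × 10^16 photons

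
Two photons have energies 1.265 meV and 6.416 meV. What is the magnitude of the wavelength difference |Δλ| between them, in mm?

0.787 mm

Using λ = hc/E: λ₁ = 9.8011 × 10^-4 m, λ₂ = 1.9324 × 10^-4 m.
|Δλ| = |9.8011 × 10^-4 − 1.9324 × 10^-4| = 7.87 × 10^-4 m = 0.787 mm.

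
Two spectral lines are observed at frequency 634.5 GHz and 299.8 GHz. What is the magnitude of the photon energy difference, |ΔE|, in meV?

1.38 meV

Using E = hf: E₁ = 4.2042e-22 J, E₂ = 1.9865e-22 J.
|ΔE| = |4.2042e-22 − 1.9865e-22| = 2.22e-22 J = 1.38 meV.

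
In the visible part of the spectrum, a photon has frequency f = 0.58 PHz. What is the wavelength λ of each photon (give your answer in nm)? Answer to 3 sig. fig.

(c = 2.99792458·10^8 m/s.)
In SI units: f = 0.58 PHz = 5.8·10^14 Hz.
Apply λ = c/f: λ = 5.169·10^-7 m.
Converting to nm: λ = 516.9 nm ≈ 517 nm.

517 nm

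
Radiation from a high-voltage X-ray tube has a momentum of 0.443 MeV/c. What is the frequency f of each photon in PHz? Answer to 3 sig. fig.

First convert: p = 0.443 MeV/c = 2.3675 × 10^-22 kg·m/s.
For a photon f = pc/h, so f = 1.071 × 10^20 Hz.
Converting to PHz: f = 107100 PHz ≈ 1.07 × 10^5 PHz.

1.07 × 10^5 PHz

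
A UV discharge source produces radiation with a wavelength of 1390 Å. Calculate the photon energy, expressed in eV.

Take h = 6.62607015e-34 J·s, c = 2.99792458e8 m/s, 1 eV = 1.602176634e-19 J.
First convert: λ = 1390 Å = 1.39e-7 m.
For a photon E = hc/λ, so E = 1.429e-18 J.
Converting to eV: E = 8.920 eV ≈ 8.92 eV.

8.92 eV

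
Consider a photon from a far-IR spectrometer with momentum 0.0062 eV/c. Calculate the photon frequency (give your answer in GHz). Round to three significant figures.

Convert to SI: p = 0.0062 eV/c = 3.3135e-30 kg·m/s.
The photon relation is f = pc/h, giving f = 1.499e12 Hz.
Converting to GHz: f = 1499 GHz ≈ 1500 GHz.

1500 GHz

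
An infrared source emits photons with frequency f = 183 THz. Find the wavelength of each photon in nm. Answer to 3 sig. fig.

Take c = 2.99792458e8 m/s.
First convert: f = 183 THz = 1.83e14 Hz.
For a photon λ = c/f, so λ = 1.638e-6 m.
Converting to nm: λ = 1638 nm ≈ 1640 nm.

1640 nm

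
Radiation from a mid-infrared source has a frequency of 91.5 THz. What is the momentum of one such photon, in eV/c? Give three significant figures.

0.378 eV/c

Use h = 6.62607015 × 10^-34 J·s, c = 2.99792458 × 10^8 m/s, 1 eV = 1.602176634 × 10^-19 J.
Convert to SI: f = 91.5 THz = 9.15 × 10^13 Hz.
Since p = hf/c for a photon, p = 2.022 × 10^-28 kg·m/s.
Converting to eV/c: p = 0.3784 eV/c ≈ 0.378 eV/c.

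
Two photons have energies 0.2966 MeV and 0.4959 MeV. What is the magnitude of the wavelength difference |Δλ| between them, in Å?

Using λ = hc/E: λ₁ = 4.1802e-12 m, λ₂ = 2.5002e-12 m.
|Δλ| = |4.1802e-12 − 2.5002e-12| = 1.68e-12 m = 0.0168 Å.

0.0168 Å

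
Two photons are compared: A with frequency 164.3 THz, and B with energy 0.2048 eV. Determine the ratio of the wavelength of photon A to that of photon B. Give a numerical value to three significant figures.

λ_A = 1.825e-6 m (from frequency = 164.3 THz, via λ = c/f).
λ_B = 6.054e-6 m (from energy = 0.2048 eV, via λ = hc/E).
Ratio = 1.825e-6 / 6.054e-6 = 0.301.

0.301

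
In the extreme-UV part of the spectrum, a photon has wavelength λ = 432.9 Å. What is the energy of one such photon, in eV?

28.6 eV

In SI units: λ = 432.9 Å = 4.329e-8 m.
Apply E = hc/λ: E = 4.589e-18 J.
Converting to eV: E = 28.64 eV ≈ 28.6 eV.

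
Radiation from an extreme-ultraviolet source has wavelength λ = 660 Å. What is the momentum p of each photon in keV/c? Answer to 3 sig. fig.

0.0188 keV/c

Convert to SI: λ = 660 Å = 6.6e-8 m.
For a photon p = h/λ, so p = 1.004e-26 kg·m/s.
Converting to keV/c: p = 0.01879 keV/c ≈ 0.0188 keV/c.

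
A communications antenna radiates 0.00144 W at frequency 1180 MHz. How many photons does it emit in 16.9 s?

3.11 × 10^22 photons

Total energy: E_total = P·t = 0.00144 × 16.9 = 0.02434 J.
Per-photon energy: E = 7.819 × 10^-25 J.
N = E_total / E_photon = 3.11 × 10^22.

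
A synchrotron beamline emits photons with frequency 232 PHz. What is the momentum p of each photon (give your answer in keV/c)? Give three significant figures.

0.959 keV/c

Take h = 6.62607015 × 10^-34 J·s, c = 2.99792458 × 10^8 m/s, 1 eV = 1.602176634 × 10^-19 J.
In SI units: f = 232 PHz = 2.32 × 10^17 Hz.
For a photon p = hf/c, so p = 5.128 × 10^-25 kg·m/s.
Converting to keV/c: p = 0.9595 keV/c ≈ 0.959 keV/c.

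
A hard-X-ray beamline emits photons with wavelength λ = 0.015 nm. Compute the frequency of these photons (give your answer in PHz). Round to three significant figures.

2.00 × 10^4 PHz

Take c = 2.99792458 × 10^8 m/s.
First convert: λ = 0.015 nm = 1.5 × 10^-11 m.
For a photon f = c/λ, so f = 1.999 × 10^19 Hz.
Converting to PHz: f = 19990 PHz ≈ 2.00 × 10^4 PHz.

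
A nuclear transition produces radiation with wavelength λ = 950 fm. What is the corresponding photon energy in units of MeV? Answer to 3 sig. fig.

Convert to SI: λ = 950 fm = 9.5e-13 m.
For a photon E = hc/λ, so E = 2.091e-13 J.
Converting to MeV: E = 1.305 MeV ≈ 1.31 MeV.

1.31 MeV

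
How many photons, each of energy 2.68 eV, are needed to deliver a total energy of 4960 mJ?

Per-photon energy: E = 4.294 × 10^-19 J (from energy = 2.68 eV).
N = E_total / E_photon = 4.96 J / 4.294 × 10^-19 J = 1.16 × 10^19.

1.16 × 10^19 photons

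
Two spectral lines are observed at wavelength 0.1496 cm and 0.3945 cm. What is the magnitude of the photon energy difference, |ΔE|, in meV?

Using E = hc/λ: E₁ = 1.3278e-22 J, E₂ = 5.0354e-23 J.
|ΔE| = |1.3278e-22 − 5.0354e-23| = 8.24e-23 J = 0.514 meV.

0.514 meV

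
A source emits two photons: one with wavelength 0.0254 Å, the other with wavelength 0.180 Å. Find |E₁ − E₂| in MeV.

0.419 MeV

Using E = hc/λ: E₁ = 7.821e-14 J, E₂ = 1.104e-14 J.
|ΔE| = |7.821e-14 − 1.104e-14| = 6.72e-14 J = 0.419 MeV.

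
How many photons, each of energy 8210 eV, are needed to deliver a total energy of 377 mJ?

Per-photon energy: E = 1.315e-15 J (from energy = 8210 eV).
N = E_total / E_photon = 0.377 J / 1.315e-15 J = 2.87e14.

2.87e14 photons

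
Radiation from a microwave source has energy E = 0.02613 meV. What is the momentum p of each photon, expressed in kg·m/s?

1.40·10^-32 kg·m/s

Convert to SI: E = 0.02613 meV = 4.1865·10^-24 J.
The photon relation is p = E/c, giving p = 1.396·10^-32 kg·m/s.
So p ≈ 1.40·10^-32 kg·m/s.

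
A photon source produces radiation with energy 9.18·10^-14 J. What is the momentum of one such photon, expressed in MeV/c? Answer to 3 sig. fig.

Use c = 2.99792458·10^8 m/s, 1 eV = 1.602176634·10^-19 J.
Since p = E/c for a photon, p = 3.062·10^-22 kg·m/s.
Converting to MeV/c: p = 0.5730 MeV/c ≈ 0.573 MeV/c.

0.573 MeV/c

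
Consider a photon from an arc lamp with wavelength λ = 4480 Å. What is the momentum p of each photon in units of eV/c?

In SI units: λ = 4480 Å = 4.48e-7 m.
For a photon p = h/λ, so p = 1.479e-27 kg·m/s.
Converting to eV/c: p = 2.768 eV/c ≈ 2.77 eV/c.

2.77 eV/c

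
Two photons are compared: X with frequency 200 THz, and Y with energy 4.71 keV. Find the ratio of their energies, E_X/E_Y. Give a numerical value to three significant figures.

E_X = 1.325 × 10^-19 J (from frequency = 200 THz, via E = hf).
E_Y = 7.546 × 10^-16 J (from energy = 4.71 keV, via E given directly).
Ratio = 1.325 × 10^-19 / 7.546 × 10^-16 = 1.76 × 10^-4.

1.76 × 10^-4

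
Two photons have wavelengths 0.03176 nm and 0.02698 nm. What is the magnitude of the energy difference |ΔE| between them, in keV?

6.92 keV

Using E = hc/λ: E₁ = 6.2546e-15 J, E₂ = 7.3627e-15 J.
|ΔE| = |6.2546e-15 − 7.3627e-15| = 1.11e-15 J = 6.92 keV.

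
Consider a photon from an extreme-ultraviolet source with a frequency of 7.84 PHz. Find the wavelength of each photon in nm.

38.2 nm

(c = 2.99792458e8 m/s.)
First convert: f = 7.84 PHz = 7.84e15 Hz.
The photon relation is λ = c/f, giving λ = 3.824e-8 m.
Converting to nm: λ = 38.24 nm ≈ 38.2 nm.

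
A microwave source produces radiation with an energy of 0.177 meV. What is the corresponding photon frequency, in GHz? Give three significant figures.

42.8 GHz

In SI units: E = 0.177 meV = 2.8359e-23 J.
Apply f = E/h: f = 4.280e10 Hz.
Converting to GHz: f = 42.80 GHz ≈ 42.8 GHz.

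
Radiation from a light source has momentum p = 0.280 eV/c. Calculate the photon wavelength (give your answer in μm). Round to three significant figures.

4.43 μm

Take h = 6.62607015e-34 J·s, c = 2.99792458e8 m/s, 1 eV = 1.602176634e-19 J.
First convert: p = 0.280 eV/c = 1.4964e-28 kg·m/s.
For a photon λ = h/p, so λ = 4.428e-6 m.
Converting to μm: λ = 4.428 μm ≈ 4.43 μm.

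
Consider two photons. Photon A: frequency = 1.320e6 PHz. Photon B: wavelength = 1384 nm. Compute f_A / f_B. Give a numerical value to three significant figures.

f_A = 1.320e21 Hz (from frequency = 1.320e6 PHz, via f given directly).
f_B = 2.166e14 Hz (from wavelength = 1384 nm, via f = c/λ).
Ratio = 1.320e21 / 2.166e14 = 6.09e6.

6.09e6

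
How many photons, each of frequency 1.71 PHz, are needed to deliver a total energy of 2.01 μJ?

Per-photon energy: E = 1.133 × 10^-18 J (from frequency = 1.71 PHz).
N = E_total / E_photon = 2.01 × 10^-6 J / 1.133 × 10^-18 J = 1.77 × 10^12.

1.77 × 10^12 photons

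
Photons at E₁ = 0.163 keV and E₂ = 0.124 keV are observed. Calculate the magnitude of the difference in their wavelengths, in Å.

Using λ = hc/E: λ₁ = 7.606·10^-9 m, λ₂ = 9.999·10^-9 m.
|Δλ| = |7.606·10^-9 − 9.999·10^-9| = 2.39·10^-9 m = 23.9 Å.

23.9 Å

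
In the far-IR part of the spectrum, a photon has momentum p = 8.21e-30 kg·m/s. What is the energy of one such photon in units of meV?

15.4 meV

(c = 2.99792458e8 m/s, 1 eV = 1.602176634e-19 J.)
The photon relation is E = pc, giving E = 2.461e-21 J.
Converting to meV: E = 15.36 meV ≈ 15.4 meV.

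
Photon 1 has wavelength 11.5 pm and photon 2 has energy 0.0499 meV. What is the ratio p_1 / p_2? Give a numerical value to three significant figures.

p_1 = 5.762 × 10^-23 kg·m/s (from wavelength = 11.5 pm, via p = h/λ).
p_2 = 2.667 × 10^-32 kg·m/s (from energy = 0.0499 meV, via p = E/c).
Ratio = 5.762 × 10^-23 / 2.667 × 10^-32 = 2.16 × 10^9.

2.16 × 10^9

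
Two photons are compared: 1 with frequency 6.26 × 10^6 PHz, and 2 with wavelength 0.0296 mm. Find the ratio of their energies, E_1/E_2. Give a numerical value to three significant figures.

E_1 = 4.148 × 10^-12 J (from frequency = 6.26 × 10^6 PHz, via E = hf).
E_2 = 6.711 × 10^-21 J (from wavelength = 0.0296 mm, via E = hc/λ).
Ratio = 4.148 × 10^-12 / 6.711 × 10^-21 = 6.18 × 10^8.

6.18 × 10^8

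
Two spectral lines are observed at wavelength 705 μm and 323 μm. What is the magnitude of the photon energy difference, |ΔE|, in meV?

Using E = hc/λ: E₁ = 2.818 × 10^-22 J, E₂ = 6.150 × 10^-22 J.
|ΔE| = |2.818 × 10^-22 − 6.150 × 10^-22| = 3.33 × 10^-22 J = 2.08 meV.

2.08 meV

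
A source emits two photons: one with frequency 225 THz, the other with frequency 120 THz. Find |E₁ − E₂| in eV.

0.434 eV

Using E = hf: E₁ = 1.491 × 10^-19 J, E₂ = 7.951 × 10^-20 J.
|ΔE| = |1.491 × 10^-19 − 7.951 × 10^-20| = 6.96 × 10^-20 J = 0.434 eV.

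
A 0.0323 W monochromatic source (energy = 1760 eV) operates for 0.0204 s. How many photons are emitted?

2.34 × 10^12 photons

Total energy: E_total = P·t = 0.0323 × 0.0204 = 6.589 × 10^-4 J.
Per-photon energy: E = 2.820 × 10^-16 J.
N = E_total / E_photon = 2.34 × 10^12.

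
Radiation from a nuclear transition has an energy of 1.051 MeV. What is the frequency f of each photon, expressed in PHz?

2.54·10^5 PHz

Take h = 6.62607015·10^-34 J·s, 1 eV = 1.602176634·10^-19 J.
Convert to SI: E = 1.051 MeV = 1.6839·10^-13 J.
Since f = E/h for a photon, f = 2.541·10^20 Hz.
Converting to PHz: f = 254100 PHz ≈ 2.54·10^5 PHz.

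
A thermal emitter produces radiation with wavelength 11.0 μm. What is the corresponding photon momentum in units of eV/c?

0.113 eV/c

First convert: λ = 11.0 μm = 1.10·10^-5 m.
For a photon p = h/λ, so p = 6.024·10^-29 kg·m/s.
Converting to eV/c: p = 0.1127 eV/c ≈ 0.113 eV/c.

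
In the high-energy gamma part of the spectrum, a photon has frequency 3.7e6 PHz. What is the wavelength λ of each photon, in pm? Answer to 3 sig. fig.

0.0810 pm

Convert to SI: f = 3.7e6 PHz = 3.7e21 Hz.
The photon relation is λ = c/f, giving λ = 8.102e-14 m.
Converting to pm: λ = 0.08102 pm ≈ 0.0810 pm.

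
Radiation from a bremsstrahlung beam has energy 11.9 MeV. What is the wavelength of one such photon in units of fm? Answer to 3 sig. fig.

104 fm

First convert: E = 11.9 MeV = 1.9066·10^-12 J.
For a photon λ = hc/E, so λ = 1.042·10^-13 m.
Converting to fm: λ = 104.2 fm ≈ 104 fm.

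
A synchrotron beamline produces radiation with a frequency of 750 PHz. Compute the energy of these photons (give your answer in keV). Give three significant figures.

Take h = 6.62607015e-34 J·s, 1 eV = 1.602176634e-19 J.
In SI units: f = 750 PHz = 7.5e17 Hz.
For a photon E = hf, so E = 4.970e-16 J.
Converting to keV: E = 3.102 keV ≈ 3.10 keV.

3.10 keV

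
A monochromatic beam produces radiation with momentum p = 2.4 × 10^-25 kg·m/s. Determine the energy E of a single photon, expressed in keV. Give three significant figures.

Apply E = pc: E = 7.195 × 10^-17 J.
Converting to keV: E = 0.4491 keV ≈ 0.449 keV.

0.449 keV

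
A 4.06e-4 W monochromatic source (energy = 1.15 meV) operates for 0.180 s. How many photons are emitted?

3.97e17 photons

Total energy: E_total = P·t = 4.06e-4 × 0.180 = 7.308e-5 J.
Per-photon energy: E = 1.843e-22 J.
N = E_total / E_photon = 3.97e17.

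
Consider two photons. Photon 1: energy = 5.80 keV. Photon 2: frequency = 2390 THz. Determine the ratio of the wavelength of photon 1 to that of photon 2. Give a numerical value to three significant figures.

1.70e-3

λ_1 = 2.138e-10 m (from energy = 5.80 keV, via λ = hc/E).
λ_2 = 1.254e-7 m (from frequency = 2390 THz, via λ = c/f).
Ratio = 2.138e-10 / 1.254e-7 = 1.70e-3.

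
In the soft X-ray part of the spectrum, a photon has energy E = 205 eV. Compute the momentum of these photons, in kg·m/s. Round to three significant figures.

1.10e-25 kg·m/s

In SI units: E = 205 eV = 3.2845e-17 J.
The photon relation is p = E/c, giving p = 1.096e-25 kg·m/s.
So p ≈ 1.10e-25 kg·m/s.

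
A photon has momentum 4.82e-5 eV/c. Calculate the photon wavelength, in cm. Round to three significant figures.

2.57 cm

Convert to SI: p = 4.82e-5 eV/c = 2.5759e-32 kg·m/s.
The photon relation is λ = h/p, giving λ = 0.02572 m.
Converting to cm: λ = 2.572 cm ≈ 2.57 cm.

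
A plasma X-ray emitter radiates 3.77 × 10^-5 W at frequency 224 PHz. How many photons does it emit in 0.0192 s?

4.88 × 10^9 photons

Total energy: E_total = P·t = 3.77 × 10^-5 × 0.0192 = 7.238 × 10^-7 J.
Per-photon energy: E = 1.484 × 10^-16 J.
N = E_total / E_photon = 4.88 × 10^9.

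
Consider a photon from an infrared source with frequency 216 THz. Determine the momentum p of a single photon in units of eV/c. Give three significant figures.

0.893 eV/c

(h = 6.62607015 × 10^-34 J·s, c = 2.99792458 × 10^8 m/s, 1 eV = 1.602176634 × 10^-19 J.)
In SI units: f = 216 THz = 2.16 × 10^14 Hz.
For a photon p = hf/c, so p = 4.774 × 10^-28 kg·m/s.
Converting to eV/c: p = 0.8933 eV/c ≈ 0.893 eV/c.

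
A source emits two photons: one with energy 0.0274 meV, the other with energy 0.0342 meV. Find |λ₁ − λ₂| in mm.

9.00 mm

Using λ = hc/E: λ₁ = 0.04525 m, λ₂ = 0.03625 m.
|Δλ| = |0.04525 − 0.03625| = 0.00900 m = 9.00 mm.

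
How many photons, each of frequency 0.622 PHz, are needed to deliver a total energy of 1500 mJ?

Per-photon energy: E = 4.121e-19 J (from frequency = 0.622 PHz).
N = E_total / E_photon = 1.50 J / 4.121e-19 J = 3.64e18.

3.64e18 photons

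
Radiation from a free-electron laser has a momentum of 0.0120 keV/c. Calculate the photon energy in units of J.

First convert: p = 0.0120 keV/c = 6.4131e-27 kg·m/s.
The photon relation is E = pc, giving E = 1.923e-18 J.
So E ≈ 1.92e-18 J.

1.92e-18 J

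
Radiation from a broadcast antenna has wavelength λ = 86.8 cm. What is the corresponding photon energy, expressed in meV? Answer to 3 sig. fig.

1.43e-3 meV

(h = 6.62607015e-34 J·s, c = 2.99792458e8 m/s, 1 eV = 1.602176634e-19 J.)
In SI units: λ = 86.8 cm = 0.868 m.
Apply E = hc/λ: E = 2.289e-25 J.
Converting to meV: E = 0.001428 meV ≈ 1.43e-3 meV.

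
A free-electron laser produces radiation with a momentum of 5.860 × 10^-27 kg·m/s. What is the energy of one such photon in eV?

(c = 2.99792458 × 10^8 m/s, 1 eV = 1.602176634 × 10^-19 J.)
The photon relation is E = pc, giving E = 1.757 × 10^-18 J.
Converting to eV: E = 10.96 eV ≈ 11.0 eV.

11.0 eV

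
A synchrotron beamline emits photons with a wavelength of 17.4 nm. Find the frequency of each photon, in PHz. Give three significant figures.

Take c = 2.99792458 × 10^8 m/s.
In SI units: λ = 17.4 nm = 1.74 × 10^-8 m.
The photon relation is f = c/λ, giving f = 1.723 × 10^16 Hz.
Converting to PHz: f = 17.23 PHz ≈ 17.2 PHz.

17.2 PHz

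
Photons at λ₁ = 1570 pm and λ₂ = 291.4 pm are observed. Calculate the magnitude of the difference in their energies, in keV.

Using E = hc/λ: E₁ = 1.2653 × 10^-16 J, E₂ = 6.8169 × 10^-16 J.
|ΔE| = |1.2653 × 10^-16 − 6.8169 × 10^-16| = 5.55 × 10^-16 J = 3.47 keV.

3.47 keV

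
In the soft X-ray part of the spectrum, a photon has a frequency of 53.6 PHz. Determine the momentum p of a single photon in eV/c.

In SI units: f = 53.6 PHz = 5.36 × 10^16 Hz.
For a photon p = hf/c, so p = 1.185 × 10^-25 kg·m/s.
Converting to eV/c: p = 221.7 eV/c ≈ 222 eV/c.

222 eV/c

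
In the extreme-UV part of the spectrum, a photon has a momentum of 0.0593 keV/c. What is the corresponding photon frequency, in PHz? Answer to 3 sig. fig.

14.3 PHz

Use h = 6.62607015·10^-34 J·s, c = 2.99792458·10^8 m/s, 1 eV = 1.602176634·10^-19 J.
Convert to SI: p = 0.0593 keV/c = 3.1692·10^-26 kg·m/s.
Since f = pc/h for a photon, f = 1.434·10^16 Hz.
Converting to PHz: f = 14.34 PHz ≈ 14.3 PHz.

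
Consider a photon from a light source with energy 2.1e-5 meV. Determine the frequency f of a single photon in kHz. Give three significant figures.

(h = 6.62607015e-34 J·s, 1 eV = 1.602176634e-19 J.)
First convert: E = 2.1e-5 meV = 3.3646e-27 J.
For a photon f = E/h, so f = 5.078e6 Hz.
Converting to kHz: f = 5078 kHz ≈ 5080 kHz.

5080 kHz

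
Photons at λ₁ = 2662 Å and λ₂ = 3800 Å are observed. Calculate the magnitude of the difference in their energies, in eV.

Using E = hc/λ: E₁ = 7.4622 × 10^-19 J, E₂ = 5.2275 × 10^-19 J.
|ΔE| = |7.4622 × 10^-19 − 5.2275 × 10^-19| = 2.23 × 10^-19 J = 1.39 eV.

1.39 eV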